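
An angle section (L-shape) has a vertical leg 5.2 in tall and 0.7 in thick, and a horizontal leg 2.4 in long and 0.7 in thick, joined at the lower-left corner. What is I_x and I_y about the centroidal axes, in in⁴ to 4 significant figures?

Break the section into simple shapes (no overlaps), measuring from the bottom-left corner of the bounding box.
Vertical leg: 0.7 × 5.2, A = 3.64 in², y = 2.6 in, Ī = 8.20213 in⁴.
Horizontal leg (remainder): 1.7 × 0.7, A = 1.19 in², y = 0.35 in, Ī = 0.0485917 in⁴.
Centroid: ȳ = ΣA·y / ΣA = 2.04565 in.
Transfer each piece to the centroidal x-axis using Ī + A·d² with d = y − 2.04565:
  vertical leg: d = 0.554348 in → contributes +9.32071 in⁴
  horizontal leg (remainder): d = -1.69565 in → contributes +3.47012 in⁴
Total I = 12.7908 in⁴.
For the y-axis: x̄ = 0.645652 in.
Repeating about the centroidal y-axis gives I_y = 1.72663 in⁴.

I_x ≈ 12.79 in⁴, I_y ≈ 1.727 in⁴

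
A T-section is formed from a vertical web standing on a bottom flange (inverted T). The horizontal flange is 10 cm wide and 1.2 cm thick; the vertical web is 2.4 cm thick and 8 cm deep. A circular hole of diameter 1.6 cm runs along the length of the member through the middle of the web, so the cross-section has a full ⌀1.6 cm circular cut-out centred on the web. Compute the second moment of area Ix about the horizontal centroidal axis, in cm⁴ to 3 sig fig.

Treat the section as a set of non-overlapping primitives; coordinates are from the bounding-box lower-left.
Flange: 10 × 1.2, A = 12 cm², y = 0.6 cm, Ī = 1.44 cm⁴.
Web: 2.4 × 8, A = 19.2 cm², y = 5.2 cm, Ī = 102.4 cm⁴.
Hole (subtracted): ⌀1.6, A = 2.0106 cm², y = 5.2 cm, Ī = 0.3217 cm⁴.
Centroid: ȳ = ΣA·y / ΣA = 3.3089 cm.
Transfer each piece to the horizontal centroidal axis using Ī + A·d² with d = y − 3.3089:
  flange: d = -2.7089 cm → contributes +89.498 cm⁴
  web: d = 1.8911 cm → contributes +171.06 cm⁴
  hole: d = 1.8911 cm → contributes −7.5122 cm⁴
Total I = 253.05 cm⁴.

Ix ≈ 253 cm⁴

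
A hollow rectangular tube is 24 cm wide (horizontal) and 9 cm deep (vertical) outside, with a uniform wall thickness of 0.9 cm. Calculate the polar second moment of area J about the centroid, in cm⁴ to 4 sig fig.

Decompose the section into non-overlapping parts with the origin at the bottom-left of its bounding rectangle.
Outer rectangle: 24 × 9, A = 216 cm², y = 4.5 cm, Ī = 1 458 cm⁴.
Inner void (subtracted): 22.2 × 7.2, A = 159.84 cm², y = 4.5 cm, Ī = 690.509 cm⁴.
By symmetry the centroid is at mid-height, ȳ = 4.5 cm.
All pieces are centred on the centroidal x-axis, so I = ΣĪ (holes subtracted) = 767.491 cm⁴.
Repeating about the centroidal y-axis gives I_y = 3803.37 cm⁴.
Polar second moment: J = I_x + I_y = 4570.86 cm⁴.

J ≈ 4571 cm⁴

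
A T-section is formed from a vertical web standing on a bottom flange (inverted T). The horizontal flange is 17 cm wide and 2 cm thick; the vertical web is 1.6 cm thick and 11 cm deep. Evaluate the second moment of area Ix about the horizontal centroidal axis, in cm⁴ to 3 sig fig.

Split into non-overlapping primitives; take the origin at the lower-left of the bounding box.
Flange: 17 × 2, A = 34 cm², y = 1 cm, Ī = 11.333 cm⁴.
Web: 1.6 × 11, A = 17.6 cm², y = 7.5 cm, Ī = 177.47 cm⁴.
Centroid: ȳ = ΣA·y / ΣA = 3.2171 cm.
Transfer each piece to the horizontal centroidal axis using Ī + A·d² with d = y − 3.2171:
  flange: d = -2.2171 cm → contributes +178.45 cm⁴
  web: d = 4.2829 cm → contributes +500.31 cm⁴
Total I = 678.77 cm⁴.

Ix ≈ 679 cm⁴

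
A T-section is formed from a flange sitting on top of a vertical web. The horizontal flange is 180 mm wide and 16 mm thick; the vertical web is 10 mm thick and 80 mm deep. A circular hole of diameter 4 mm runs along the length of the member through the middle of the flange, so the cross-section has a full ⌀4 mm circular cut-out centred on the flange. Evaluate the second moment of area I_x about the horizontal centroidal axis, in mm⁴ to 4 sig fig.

Treat the section as a set of non-overlapping primitives; coordinates are from the bounding-box lower-left.
Flange: 180 × 16, A = 2 880 mm², y = 88 mm, Ī = 61 440 mm⁴.
Web: 10 × 80, A = 800 mm², y = 40 mm, Ī = 426 667 mm⁴.
Hole (subtracted): ⌀4, A = 12.5664 mm², y = 88 mm, Ī = 12.5664 mm⁴.
Centroid: ȳ = ΣA·y / ΣA = 77.5295 mm.
Transfer each piece to the horizontal centroidal axis using Ī + A·d² with d = y − 77.5295:
  flange: d = 10.4705 mm → contributes +377 181 mm⁴
  web: d = -37.5295 mm → contributes +1 553 435 mm⁴
  hole: d = 10.4705 mm → contributes −1390.24 mm⁴
Total I = 1 929 225 mm⁴.

I_x ≈ 1.929 × 10⁶ mm⁴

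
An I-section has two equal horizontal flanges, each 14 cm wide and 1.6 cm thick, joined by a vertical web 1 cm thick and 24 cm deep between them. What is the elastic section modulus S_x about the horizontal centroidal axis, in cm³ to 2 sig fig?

Break the section into simple shapes (no overlaps), measuring from the bottom-left corner of the bounding box.
Bottom flange: 14 × 1.6, A = 22.4 cm², y = 0.8 cm, Ī = 4.779 cm⁴.
Web: 1 × 24, A = 24 cm², y = 13.6 cm, Ī = 1 152 cm⁴.
Top flange: 14 × 1.6, A = 22.4 cm², y = 26.4 cm, Ī = 4.779 cm⁴.
By symmetry the centroid is at mid-height, ȳ = 13.6 cm.
Transfer each piece to the horizontal centroidal axis using Ī + A·d² with d = y − 13.6:
  bottom flange: d = -12.8 cm → contributes +3 675 cm⁴
  web: d = 0 cm → contributes +1 152 cm⁴
  top flange: d = 12.8 cm → contributes +3 675 cm⁴
Total I = 8 502 cm⁴.
Extreme fibre distance c = 13.6 cm; S = I/c = 625.1 cm³.

S_x ≈ 630 cm³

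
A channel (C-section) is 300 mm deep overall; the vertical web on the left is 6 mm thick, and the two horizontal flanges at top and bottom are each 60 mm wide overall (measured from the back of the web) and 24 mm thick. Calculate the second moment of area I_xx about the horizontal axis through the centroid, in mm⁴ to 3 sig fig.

Split into non-overlapping primitives; take the origin at the lower-left of the bounding box.
Web: 6 × 300, A = 1 800 mm², y = 150 mm, Ī = 13 500 000 mm⁴.
Top flange (beyond web): 54 × 24, A = 1 296 mm², y = 288 mm, Ī = 62 208 mm⁴.
Bottom flange (beyond web): 54 × 24, A = 1 296 mm², y = 12 mm, Ī = 62 208 mm⁴.
By symmetry the centroid is at mid-height, ȳ = 150 mm.
Transfer each piece to the horizontal axis through the centroid using Ī + A·d² with d = y − 150:
  web: d = 0 mm → contributes +13 500 000 mm⁴
  top flange (beyond web): d = 138 mm → contributes +24 743 232 mm⁴
  bottom flange (beyond web): d = -138 mm → contributes +24 743 232 mm⁴
Total I = 62 986 464 mm⁴.

I_xx ≈ 6.30 × 10⁷ mm⁴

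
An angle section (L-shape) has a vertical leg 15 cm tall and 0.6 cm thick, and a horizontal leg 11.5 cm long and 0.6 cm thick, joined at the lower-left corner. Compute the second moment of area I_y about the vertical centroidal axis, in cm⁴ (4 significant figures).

Treat the section as a set of non-overlapping primitives; coordinates are from the bounding-box lower-left.
Vertical leg: 0.6 × 15, A = 9 cm², x = 0.3 cm, Ī = 0.27 cm⁴.
Horizontal leg (remainder): 10.9 × 0.6, A = 6.54 cm², x = 6.05 cm, Ī = 64.7515 cm⁴.
Centroid: x̄ = ΣA·x / ΣA = 2.71988 cm.
Transfer each piece to the vertical centroidal axis using Ī + A·d² with d = x − 2.71988:
  vertical leg: d = -2.41988 cm → contributes +52.9726 cm⁴
  horizontal leg (remainder): d = 3.33012 cm → contributes +137.278 cm⁴
Total I = 190.25 cm⁴.

I_y ≈ 190.3 cm⁴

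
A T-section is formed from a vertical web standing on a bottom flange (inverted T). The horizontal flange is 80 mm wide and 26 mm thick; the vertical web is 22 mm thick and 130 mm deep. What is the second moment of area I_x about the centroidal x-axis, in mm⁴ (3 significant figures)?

Split into non-overlapping primitives; take the origin at the lower-left of the bounding box.
Flange: 80 × 26, A = 2 080 mm², y = 13 mm, Ī = 117 173 mm⁴.
Web: 22 × 130, A = 2 860 mm², y = 91 mm, Ī = 4 027 833 mm⁴.
Centroid: ȳ = ΣA·y / ΣA = 58.158 mm.
Transfer each piece to the centroidal x-axis using Ī + A·d² with d = y − 58.158:
  flange: d = -45.158 mm → contributes +4 358 783 mm⁴
  web: d = 32.842 mm → contributes +7 112 640 mm⁴
Total I = 11 471 424 mm⁴.

I_x ≈ 1.15 × 10⁷ mm⁴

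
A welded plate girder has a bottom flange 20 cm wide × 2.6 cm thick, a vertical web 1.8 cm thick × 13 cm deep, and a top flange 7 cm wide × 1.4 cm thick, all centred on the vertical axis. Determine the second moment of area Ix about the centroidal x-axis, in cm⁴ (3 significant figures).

Break the section into simple shapes (no overlaps), measuring from the bottom-left corner of the bounding box.
Bottom plate: 20 × 2.6, A = 52 cm², y = 1.3 cm, Ī = 29.293 cm⁴.
Web plate: 1.8 × 13, A = 23.4 cm², y = 9.1 cm, Ī = 329.55 cm⁴.
Top plate: 7 × 1.4, A = 9.8 cm², y = 16.3 cm, Ī = 1.6007 cm⁴.
Centroid: ȳ = ΣA·y / ΣA = 5.1676 cm.
Transfer each piece to the centroidal x-axis using Ī + A·d² with d = y − 5.1676:
  bottom plate: d = -3.8676 cm → contributes +807.13 cm⁴
  web plate: d = 3.9324 cm → contributes +691.4 cm⁴
  top plate: d = 11.132 cm → contributes +1216.1 cm⁴
Total I = 2714.6 cm⁴.

Ix ≈ 2710 cm⁴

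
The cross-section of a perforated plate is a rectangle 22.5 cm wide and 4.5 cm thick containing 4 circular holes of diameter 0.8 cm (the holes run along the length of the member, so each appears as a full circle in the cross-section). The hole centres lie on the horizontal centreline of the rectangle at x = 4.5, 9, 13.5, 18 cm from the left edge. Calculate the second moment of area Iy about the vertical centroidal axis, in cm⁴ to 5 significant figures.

Treat the section as a set of non-overlapping primitives; coordinates are from the bounding-box lower-left.
Plate: 22.5 × 4.5, A = 101.25 cm², x = 11.25 cm, Ī = 4271.484 cm⁴.
Hole 1 (subtracted): ⌀0.8, A = 0.5026548 cm², x = 4.5 cm, Ī = 0.02010619 cm⁴.
Hole 2 (subtracted): ⌀0.8, A = 0.5026548 cm², x = 9 cm, Ī = 0.02010619 cm⁴.
Hole 3 (subtracted): ⌀0.8, A = 0.5026548 cm², x = 13.5 cm, Ī = 0.02010619 cm⁴.
Hole 4 (subtracted): ⌀0.8, A = 0.5026548 cm², x = 18 cm, Ī = 0.02010619 cm⁴.
By symmetry the centroid is at mid-width, x̄ = 11.25 cm.
Transfer each piece to the vertical centroidal axis using Ī + A·d² with d = x − 11.25:
  plate: d = 0 cm → contributes +4271.484 cm⁴
  hole 1: d = -6.75 cm → contributes −22.92232 cm⁴
  hole 2: d = -2.25 cm → contributes −2.564796 cm⁴
  hole 3: d = 2.25 cm → contributes −2.564796 cm⁴
  hole 4: d = 6.75 cm → contributes −22.92232 cm⁴
Total I = 4220.51 cm⁴.

Iy ≈ 4220.5 cm⁴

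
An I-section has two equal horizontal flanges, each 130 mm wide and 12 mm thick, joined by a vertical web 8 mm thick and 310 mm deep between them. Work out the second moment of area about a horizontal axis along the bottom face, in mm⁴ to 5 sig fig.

Break the section into simple shapes (no overlaps), measuring from the bottom-left corner of the bounding box.
Bottom flange: 130 × 12, A = 1 560 mm², y = 6 mm, Ī = 18 720 mm⁴.
Web: 8 × 310, A = 2 480 mm², y = 167 mm, Ī = 19 860 667 mm⁴.
Top flange: 130 × 12, A = 1 560 mm², y = 328 mm, Ī = 18 720 mm⁴.
Transfer each piece to a horizontal axis along the bottom face using Ī + A·d² with d = y − 0:
  bottom flange: d = 6 mm → contributes +74 880 mm⁴
  web: d = 167 mm → contributes +89 025 387 mm⁴
  top flange: d = 328 mm → contributes +167 849 760 mm⁴
Total I = 256 950 027 mm⁴.

I_base ≈ 2.5695 × 10⁸ mm⁴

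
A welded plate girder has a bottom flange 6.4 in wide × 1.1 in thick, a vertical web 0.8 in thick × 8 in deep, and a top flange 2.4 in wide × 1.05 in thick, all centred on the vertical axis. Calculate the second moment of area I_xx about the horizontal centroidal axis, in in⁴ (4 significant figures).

Decompose the section into non-overlapping parts with the origin at the bottom-left of its bounding rectangle.
Bottom plate: 6.4 × 1.1, A = 7.04 in², y = 0.55 in, Ī = 0.709867 in⁴.
Web plate: 0.8 × 8, A = 6.4 in², y = 5.1 in, Ī = 34.1333 in⁴.
Top plate: 2.4 × 1.05, A = 2.52 in², y = 9.625 in, Ī = 0.231525 in⁴.
Centroid: ȳ = ΣA·y / ΣA = 3.80746 in.
Transfer each piece to the horizontal centroidal axis using Ī + A·d² with d = y − 3.80746:
  bottom plate: d = -3.25746 in → contributes +75.4115 in⁴
  web plate: d = 1.29254 in → contributes +44.8256 in⁴
  top plate: d = 5.81754 in → contributes +85.5179 in⁴
Total I = 205.755 in⁴.

I_xx ≈ 205.8 in⁴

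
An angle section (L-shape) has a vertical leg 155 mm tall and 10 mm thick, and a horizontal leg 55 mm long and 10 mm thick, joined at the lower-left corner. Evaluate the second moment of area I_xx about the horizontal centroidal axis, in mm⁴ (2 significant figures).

Decompose the section into non-overlapping parts with the origin at the bottom-left of its bounding rectangle.
Vertical leg: 10 × 155, A = 1 550 mm², y = 77.5 mm, Ī = 3 103 229 mm⁴.
Horizontal leg (remainder): 45 × 10, A = 450 mm², y = 5 mm, Ī = 3 750 mm⁴.
Centroid: ȳ = ΣA·y / ΣA = 61.19 mm.
Transfer each piece to the horizontal centroidal axis using Ī + A·d² with d = y − 61.19:
  vertical leg: d = 16.31 mm → contributes +3 515 681 mm⁴
  horizontal leg (remainder): d = -56.19 mm → contributes +1 424 416 mm⁴
Total I = 4 940 096 mm⁴.

I_xx ≈ 4.9 × 10⁶ mm⁴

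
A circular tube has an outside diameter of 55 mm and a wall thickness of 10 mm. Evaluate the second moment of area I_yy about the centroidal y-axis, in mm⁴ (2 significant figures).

Treat the section as a set of non-overlapping primitives; coordinates are from the bounding-box lower-left.
Outer circle: ⌀55, A = 2 376 mm², x = 27.5 mm, Ī = 449 180 mm⁴.
Bore (subtracted): ⌀35, A = 962.1 mm², x = 27.5 mm, Ī = 73 662 mm⁴.
By symmetry the centroid is at mid-width, x̄ = 27.5 mm.
All pieces are centred on the centroidal y-axis, so I = ΣĪ (holes subtracted) = 375 518 mm⁴.

I_yy ≈ 3.8 × 10⁵ mm⁴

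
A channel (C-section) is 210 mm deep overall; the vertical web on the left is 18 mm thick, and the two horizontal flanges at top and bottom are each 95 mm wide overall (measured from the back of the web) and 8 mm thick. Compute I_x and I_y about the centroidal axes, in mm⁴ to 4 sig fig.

I_x ≈ 2.647 × 10⁷ mm⁴, I_y ≈ 2.807 × 10⁶ mm⁴

Split into non-overlapping primitives; take the origin at the lower-left of the bounding box.
Web: 18 × 210, A = 3 780 mm², y = 105 mm, Ī = 13 891 500 mm⁴.
Top flange (beyond web): 77 × 8, A = 616 mm², y = 206 mm, Ī = 3285.33 mm⁴.
Bottom flange (beyond web): 77 × 8, A = 616 mm², y = 4 mm, Ī = 3285.33 mm⁴.
By symmetry the centroid is at mid-height, ȳ = 105 mm.
Transfer each piece to the centroidal x-axis using Ī + A·d² with d = y − 105:
  web: d = 0 mm → contributes +13 891 500 mm⁴
  top flange (beyond web): d = 101 mm → contributes +6 287 101 mm⁴
  bottom flange (beyond web): d = -101 mm → contributes +6 287 101 mm⁴
Total I = 26 465 703 mm⁴.
For the y-axis: x̄ = 20.676 mm.
Repeating about the centroidal y-axis gives I_y = 2 807 192 mm⁴.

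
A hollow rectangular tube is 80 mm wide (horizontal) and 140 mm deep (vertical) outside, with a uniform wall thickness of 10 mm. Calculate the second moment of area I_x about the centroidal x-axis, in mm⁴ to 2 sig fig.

I_x ≈ 9.7 × 10⁶ mm⁴

Break the section into simple shapes (no overlaps), measuring from the bottom-left corner of the bounding box.
Outer rectangle: 80 × 140, A = 11 200 mm², y = 70 mm, Ī = 18 293 333 mm⁴.
Inner void (subtracted): 60 × 120, A = 7 200 mm², y = 70 mm, Ī = 8 640 000 mm⁴.
By symmetry the centroid is at mid-height, ȳ = 70 mm.
All pieces are centred on the centroidal x-axis, so I = ΣĪ (holes subtracted) = 9 653 333 mm⁴.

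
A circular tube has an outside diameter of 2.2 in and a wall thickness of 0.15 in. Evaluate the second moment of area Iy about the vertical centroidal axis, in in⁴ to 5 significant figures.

Iy ≈ 0.51019 in⁴

Split into non-overlapping primitives; take the origin at the lower-left of the bounding box.
Outer circle: ⌀2.2, A = 3.801327 in², x = 1.1 in, Ī = 1.149901 in⁴.
Bore (subtracted): ⌀1.9, A = 2.835287 in², x = 1.1 in, Ī = 0.6397117 in⁴.
By symmetry the centroid is at mid-width, x̄ = 1.1 in.
All pieces are centred on the vertical centroidal axis, so I = ΣĪ (holes subtracted) = 0.5101897 in⁴.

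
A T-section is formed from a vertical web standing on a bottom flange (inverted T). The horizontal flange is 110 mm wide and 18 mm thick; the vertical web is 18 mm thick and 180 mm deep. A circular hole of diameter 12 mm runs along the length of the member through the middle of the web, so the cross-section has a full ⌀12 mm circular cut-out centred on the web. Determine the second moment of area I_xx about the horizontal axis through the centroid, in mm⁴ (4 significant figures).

I_xx ≈ 2.068 × 10⁷ mm⁴

Split into non-overlapping primitives; take the origin at the lower-left of the bounding box.
Flange: 110 × 18, A = 1 980 mm², y = 9 mm, Ī = 53 460 mm⁴.
Web: 18 × 180, A = 3 240 mm², y = 108 mm, Ī = 8 748 000 mm⁴.
Hole (subtracted): ⌀12, A = 113.097 mm², y = 108 mm, Ī = 1017.88 mm⁴.
Centroid: ȳ = ΣA·y / ΣA = 69.6167 mm.
Transfer each piece to the horizontal axis through the centroid using Ī + A·d² with d = y − 69.6167:
  flange: d = -60.6167 mm → contributes +7 328 730 mm⁴
  web: d = 38.3833 mm → contributes +13 521 431 mm⁴
  hole: d = 38.3833 mm → contributes −167 642 mm⁴
Total I = 20 682 519 mm⁴.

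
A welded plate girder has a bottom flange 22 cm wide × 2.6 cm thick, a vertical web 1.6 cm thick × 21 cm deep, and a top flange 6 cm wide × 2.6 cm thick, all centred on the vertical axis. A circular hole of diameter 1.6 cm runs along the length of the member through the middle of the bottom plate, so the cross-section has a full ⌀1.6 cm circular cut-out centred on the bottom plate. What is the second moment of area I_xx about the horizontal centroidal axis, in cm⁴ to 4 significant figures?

Split into non-overlapping primitives; take the origin at the lower-left of the bounding box.
Bottom plate: 22 × 2.6, A = 57.2 cm², y = 1.3 cm, Ī = 32.2227 cm⁴.
Web plate: 1.6 × 21, A = 33.6 cm², y = 13.1 cm, Ī = 1234.8 cm⁴.
Top plate: 6 × 2.6, A = 15.6 cm², y = 24.9 cm, Ī = 8.788 cm⁴.
Hole (subtracted): ⌀1.6, A = 2.01062 cm², y = 1.3 cm, Ī = 0.321699 cm⁴.
Centroid: ȳ = ΣA·y / ΣA = 8.62488 cm.
Transfer each piece to the horizontal centroidal axis using Ī + A·d² with d = y − 8.62488:
  bottom plate: d = -7.32488 cm → contributes +3101.23 cm⁴
  web plate: d = 4.47512 cm → contributes +1907.7 cm⁴
  top plate: d = 16.2751 cm → contributes +4140.91 cm⁴
  hole: d = -7.32488 cm → contributes −108.199 cm⁴
Total I = 9041.63 cm⁴.

I_xx ≈ 9042 cm⁴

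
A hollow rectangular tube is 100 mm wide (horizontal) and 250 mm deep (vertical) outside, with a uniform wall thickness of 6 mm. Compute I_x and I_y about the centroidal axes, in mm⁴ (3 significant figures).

I_x ≈ 3.13 × 10⁷ mm⁴, I_y ≈ 7.32 × 10⁶ mm⁴

Treat the section as a set of non-overlapping primitives; coordinates are from the bounding-box lower-left.
Outer rectangle: 100 × 250, A = 25 000 mm², y = 125 mm, Ī = 130 208 333 mm⁴.
Inner void (subtracted): 88 × 238, A = 20 944 mm², y = 125 mm, Ī = 98 862 661 mm⁴.
By symmetry the centroid is at mid-height, ȳ = 125 mm.
All pieces are centred on the centroidal x-axis, so I = ΣĪ (holes subtracted) = 31 345 672 mm⁴.
Repeating about the centroidal y-axis gives I_y = 7 317 472 mm⁴.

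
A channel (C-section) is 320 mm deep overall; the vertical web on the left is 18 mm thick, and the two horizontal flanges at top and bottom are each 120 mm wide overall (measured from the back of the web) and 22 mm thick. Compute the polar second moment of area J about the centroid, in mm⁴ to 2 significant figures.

J ≈ 1.6 × 10⁸ mm⁴

Split into non-overlapping primitives; take the origin at the lower-left of the bounding box.
Web: 18 × 320, A = 5 760 mm², y = 160 mm, Ī = 49 152 000 mm⁴.
Top flange (beyond web): 102 × 22, A = 2 244 mm², y = 309 mm, Ī = 90 508 mm⁴.
Bottom flange (beyond web): 102 × 22, A = 2 244 mm², y = 11 mm, Ī = 90 508 mm⁴.
By symmetry the centroid is at mid-height, ȳ = 160 mm.
Transfer each piece to the centroidal x-axis using Ī + A·d² with d = y − 160:
  web: d = 0 mm → contributes +49 152 000 mm⁴
  top flange (beyond web): d = 149 mm → contributes +49 909 552 mm⁴
  bottom flange (beyond web): d = -149 mm → contributes +49 909 552 mm⁴
Total I = 148 971 104 mm⁴.
For the y-axis: x̄ = 35.28 mm.
Repeating about the centroidal y-axis gives I_y = 13 127 721 mm⁴.
Polar second moment: J = I_x + I_y = 162 098 825 mm⁴.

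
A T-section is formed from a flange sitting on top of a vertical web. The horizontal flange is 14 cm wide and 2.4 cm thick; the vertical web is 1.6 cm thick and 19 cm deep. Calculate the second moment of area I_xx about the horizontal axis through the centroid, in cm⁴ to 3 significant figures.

I_xx ≈ 2760 cm⁴

Treat the section as a set of non-overlapping primitives; coordinates are from the bounding-box lower-left.
Flange: 14 × 2.4, A = 33.6 cm², y = 20.2 cm, Ī = 16.128 cm⁴.
Web: 1.6 × 19, A = 30.4 cm², y = 9.5 cm, Ī = 914.53 cm⁴.
Centroid: ȳ = ΣA·y / ΣA = 15.118 cm.
Transfer each piece to the horizontal axis through the centroid using Ī + A·d² with d = y − 15.118:
  flange: d = 5.0825 cm → contributes +884.08 cm⁴
  web: d = -5.6175 cm → contributes +1873.8 cm⁴
Total I = 2757.9 cm⁴.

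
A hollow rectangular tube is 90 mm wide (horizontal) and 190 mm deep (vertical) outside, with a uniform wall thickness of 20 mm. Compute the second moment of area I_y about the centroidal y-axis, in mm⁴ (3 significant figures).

Treat the section as a set of non-overlapping primitives; coordinates are from the bounding-box lower-left.
Outer rectangle: 90 × 190, A = 17 100 mm², x = 45 mm, Ī = 11 542 500 mm⁴.
Inner void (subtracted): 50 × 150, A = 7 500 mm², x = 45 mm, Ī = 1 562 500 mm⁴.
By symmetry the centroid is at mid-width, x̄ = 45 mm.
All pieces are centred on the centroidal y-axis, so I = ΣĪ (holes subtracted) = 9 980 000 mm⁴.

I_y ≈ 9.98 × 10⁶ mm⁴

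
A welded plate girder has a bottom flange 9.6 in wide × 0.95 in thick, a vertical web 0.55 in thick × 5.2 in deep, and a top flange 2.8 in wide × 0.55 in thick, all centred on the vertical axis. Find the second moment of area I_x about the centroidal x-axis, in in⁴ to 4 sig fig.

Treat the section as a set of non-overlapping primitives; coordinates are from the bounding-box lower-left.
Bottom plate: 9.6 × 0.95, A = 9.12 in², y = 0.475 in, Ī = 0.6859 in⁴.
Web plate: 0.55 × 5.2, A = 2.86 in², y = 3.55 in, Ī = 6.44453 in⁴.
Top plate: 2.8 × 0.55, A = 1.54 in², y = 6.425 in, Ī = 0.0388208 in⁴.
Centroid: ȳ = ΣA·y / ΣA = 1.80322 in.
Transfer each piece to the centroidal x-axis using Ī + A·d² with d = y − 1.80322:
  bottom plate: d = -1.32822 in → contributes +16.7751 in⁴
  web plate: d = 1.74678 in → contributes +15.1711 in⁴
  top plate: d = 4.62178 in → contributes +32.9346 in⁴
Total I = 64.8807 in⁴.

I_x ≈ 64.88 in⁴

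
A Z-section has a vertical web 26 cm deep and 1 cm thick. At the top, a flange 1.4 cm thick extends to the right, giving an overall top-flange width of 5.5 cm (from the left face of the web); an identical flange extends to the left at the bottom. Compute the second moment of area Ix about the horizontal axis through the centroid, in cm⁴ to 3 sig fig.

Ix ≈ 3370 cm⁴

Treat the section as a set of non-overlapping primitives; coordinates are from the bounding-box lower-left.
Web: 1 × 26, A = 26 cm², y = 13 cm, Ī = 1464.7 cm⁴.
Top flange (beyond web): 4.5 × 1.4, A = 6.3 cm², y = 25.3 cm, Ī = 1.029 cm⁴.
Bottom flange (beyond web): 4.5 × 1.4, A = 6.3 cm², y = 0.7 cm, Ī = 1.029 cm⁴.
Centroid: ȳ = ΣA·y / ΣA = 13 cm.
Transfer each piece to the horizontal axis through the centroid using Ī + A·d² with d = y − 13:
  web: d = 0 cm → contributes +1464.7 cm⁴
  top flange (beyond web): d = 12.3 cm → contributes +954.16 cm⁴
  bottom flange (beyond web): d = -12.3 cm → contributes +954.16 cm⁴
Total I = 3 373 cm⁴.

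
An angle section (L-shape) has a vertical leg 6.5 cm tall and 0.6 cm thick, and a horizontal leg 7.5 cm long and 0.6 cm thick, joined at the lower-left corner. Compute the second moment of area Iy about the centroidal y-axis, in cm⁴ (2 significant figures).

Treat the section as a set of non-overlapping primitives; coordinates are from the bounding-box lower-left.
Vertical leg: 0.6 × 6.5, A = 3.9 cm², x = 0.3 cm, Ī = 0.117 cm⁴.
Horizontal leg (remainder): 6.9 × 0.6, A = 4.14 cm², x = 4.05 cm, Ī = 16.43 cm⁴.
Centroid: x̄ = ΣA·x / ΣA = 2.231 cm.
Transfer each piece to the centroidal y-axis using Ī + A·d² with d = x − 2.231:
  vertical leg: d = -1.931 cm → contributes +14.66 cm⁴
  horizontal leg (remainder): d = 1.819 cm → contributes +30.12 cm⁴
Total I = 44.78 cm⁴.

Iy ≈ 45 cm⁴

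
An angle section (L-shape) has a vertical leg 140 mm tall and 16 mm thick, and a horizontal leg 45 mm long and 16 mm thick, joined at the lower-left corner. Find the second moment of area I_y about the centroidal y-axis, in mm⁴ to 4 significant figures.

I_y ≈ 2.749 × 10⁵ mm⁴

Decompose the section into non-overlapping parts with the origin at the bottom-left of its bounding rectangle.
Vertical leg: 16 × 140, A = 2 240 mm², x = 8 mm, Ī = 47786.7 mm⁴.
Horizontal leg (remainder): 29 × 16, A = 464 mm², x = 30.5 mm, Ī = 32518.7 mm⁴.
Centroid: x̄ = ΣA·x / ΣA = 11.8609 mm.
Transfer each piece to the centroidal y-axis using Ī + A·d² with d = x − 11.8609:
  vertical leg: d = -3.86095 mm → contributes +81178.1 mm⁴
  horizontal leg (remainder): d = 18.6391 mm → contributes +193 719 mm⁴
Total I = 274 897 mm⁴.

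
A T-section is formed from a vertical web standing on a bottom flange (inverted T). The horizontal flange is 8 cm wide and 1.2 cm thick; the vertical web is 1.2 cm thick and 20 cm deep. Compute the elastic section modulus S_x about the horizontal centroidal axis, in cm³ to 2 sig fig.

S_x ≈ 120 cm³

Break the section into simple shapes (no overlaps), measuring from the bottom-left corner of the bounding box.
Flange: 8 × 1.2, A = 9.6 cm², y = 0.6 cm, Ī = 1.152 cm⁴.
Web: 1.2 × 20, A = 24 cm², y = 11.2 cm, Ī = 800 cm⁴.
Centroid: ȳ = ΣA·y / ΣA = 8.171 cm.
Transfer each piece to the horizontal centroidal axis using Ī + A·d² with d = y − 8.171:
  flange: d = -7.571 cm → contributes +551.5 cm⁴
  web: d = 3.029 cm → contributes +1 020 cm⁴
Total I = 1 572 cm⁴.
Extreme fibre distance c = 13.03 cm; S = I/c = 120.6 cm³.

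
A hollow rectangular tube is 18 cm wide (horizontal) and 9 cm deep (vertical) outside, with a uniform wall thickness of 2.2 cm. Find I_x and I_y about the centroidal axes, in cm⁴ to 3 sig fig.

Treat the section as a set of non-overlapping primitives; coordinates are from the bounding-box lower-left.
Outer rectangle: 18 × 9, A = 162 cm², y = 4.5 cm, Ī = 1093.5 cm⁴.
Inner void (subtracted): 13.6 × 4.6, A = 62.56 cm², y = 4.5 cm, Ī = 110.31 cm⁴.
By symmetry the centroid is at mid-height, ȳ = 4.5 cm.
All pieces are centred on the centroidal x-axis, so I = ΣĪ (holes subtracted) = 983.19 cm⁴.
Repeating about the centroidal y-axis gives I_y = 3409.7 cm⁴.

I_x ≈ 983 cm⁴, I_y ≈ 3410 cm⁴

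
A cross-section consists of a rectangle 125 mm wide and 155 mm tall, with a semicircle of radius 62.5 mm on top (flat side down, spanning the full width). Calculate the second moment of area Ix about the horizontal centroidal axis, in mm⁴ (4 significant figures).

Split into non-overlapping primitives; take the origin at the lower-left of the bounding box.
Rectangular body: 125 × 155, A = 19 375 mm², y = 77.5 mm, Ī = 38 790 365 mm⁴.
Semicircular cap: semicircle r = 62.5, A = 6135.92 mm², y = 181.526 mm, Ī = 1 674 758 mm⁴.
Centroid: ȳ = ΣA·y / ΣA = 102.52 mm.
Transfer each piece to the horizontal centroidal axis using Ī + A·d² with d = y − 102.52:
  rectangular body: d = -25.0204 mm → contributes +50 919 547 mm⁴
  semicircular cap: d = 79.0054 mm → contributes +39 974 277 mm⁴
Total I = 90 893 823 mm⁴.

Ix ≈ 9.089 × 10⁷ mm⁴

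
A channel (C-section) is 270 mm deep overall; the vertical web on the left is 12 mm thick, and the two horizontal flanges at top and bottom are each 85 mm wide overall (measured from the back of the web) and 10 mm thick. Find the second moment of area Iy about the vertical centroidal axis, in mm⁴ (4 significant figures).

Decompose the section into non-overlapping parts with the origin at the bottom-left of its bounding rectangle.
Web: 12 × 270, A = 3 240 mm², x = 6 mm, Ī = 38 880 mm⁴.
Top flange (beyond web): 73 × 10, A = 730 mm², x = 48.5 mm, Ī = 324 181 mm⁴.
Bottom flange (beyond web): 73 × 10, A = 730 mm², x = 48.5 mm, Ī = 324 181 mm⁴.
Centroid: x̄ = ΣA·x / ΣA = 19.2021 mm.
Transfer each piece to the vertical centroidal axis using Ī + A·d² with d = x − 19.2021:
  web: d = -13.2021 mm → contributes +603 600 mm⁴
  top flange (beyond web): d = 29.2979 mm → contributes +950 788 mm⁴
  bottom flange (beyond web): d = 29.2979 mm → contributes +950 788 mm⁴
Total I = 2 505 175 mm⁴.

Iy ≈ 2.505 × 10⁶ mm⁴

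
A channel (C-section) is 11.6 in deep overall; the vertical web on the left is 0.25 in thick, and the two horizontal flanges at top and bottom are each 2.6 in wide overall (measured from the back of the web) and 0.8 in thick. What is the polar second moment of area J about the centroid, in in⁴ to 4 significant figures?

Break the section into simple shapes (no overlaps), measuring from the bottom-left corner of the bounding box.
Web: 0.25 × 11.6, A = 2.9 in², y = 5.8 in, Ī = 32.5187 in⁴.
Top flange (beyond web): 2.35 × 0.8, A = 1.88 in², y = 11.2 in, Ī = 0.100267 in⁴.
Bottom flange (beyond web): 2.35 × 0.8, A = 1.88 in², y = 0.4 in, Ī = 0.100267 in⁴.
By symmetry the centroid is at mid-height, ȳ = 5.8 in.
Transfer each piece to the centroidal x-axis using Ī + A·d² with d = y − 5.8:
  web: d = 0 in → contributes +32.5187 in⁴
  top flange (beyond web): d = 5.4 in → contributes +54.9211 in⁴
  bottom flange (beyond web): d = -5.4 in → contributes +54.9211 in⁴
Total I = 142.361 in⁴.
For the y-axis: x̄ = 0.858934 in.
Repeating about the centroidal y-axis gives I_y = 4.51242 in⁴.
Polar second moment: J = I_x + I_y = 146.873 in⁴.

J ≈ 146.9 in⁴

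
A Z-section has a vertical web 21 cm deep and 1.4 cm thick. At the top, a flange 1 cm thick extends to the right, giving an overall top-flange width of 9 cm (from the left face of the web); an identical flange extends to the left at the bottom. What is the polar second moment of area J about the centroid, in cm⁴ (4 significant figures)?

J ≈ 2987 cm⁴

Decompose the section into non-overlapping parts with the origin at the bottom-left of its bounding rectangle.
Web: 1.4 × 21, A = 29.4 cm², y = 10.5 cm, Ī = 1080.45 cm⁴.
Top flange (beyond web): 7.6 × 1, A = 7.6 cm², y = 20.5 cm, Ī = 0.633333 cm⁴.
Bottom flange (beyond web): 7.6 × 1, A = 7.6 cm², y = 0.5 cm, Ī = 0.633333 cm⁴.
Centroid: ȳ = ΣA·y / ΣA = 10.5 cm.
Transfer each piece to the centroidal x-axis using Ī + A·d² with d = y − 10.5:
  web: d = 0 cm → contributes +1080.45 cm⁴
  top flange (beyond web): d = 10 cm → contributes +760.633 cm⁴
  bottom flange (beyond web): d = -10 cm → contributes +760.633 cm⁴
Total I = 2601.72 cm⁴.
For the y-axis: x̄ = 8.3 cm.
Repeating about the centroidal y-axis gives I_y = 385.765 cm⁴.
Polar second moment: J = I_x + I_y = 2987.48 cm⁴.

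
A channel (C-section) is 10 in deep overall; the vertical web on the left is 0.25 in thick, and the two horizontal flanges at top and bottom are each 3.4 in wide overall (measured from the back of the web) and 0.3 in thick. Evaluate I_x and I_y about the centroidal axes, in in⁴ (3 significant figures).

Break the section into simple shapes (no overlaps), measuring from the bottom-left corner of the bounding box.
Web: 0.25 × 10, A = 2.5 in², y = 5 in, Ī = 20.833 in⁴.
Top flange (beyond web): 3.15 × 0.3, A = 0.945 in², y = 9.85 in, Ī = 0.0070875 in⁴.
Bottom flange (beyond web): 3.15 × 0.3, A = 0.945 in², y = 0.15 in, Ī = 0.0070875 in⁴.
By symmetry the centroid is at mid-height, ȳ = 5 in.
Transfer each piece to the centroidal x-axis using Ī + A·d² with d = y − 5:
  web: d = 0 in → contributes +20.833 in⁴
  top flange (beyond web): d = 4.85 in → contributes +22.236 in⁴
  bottom flange (beyond web): d = -4.85 in → contributes +22.236 in⁴
Total I = 65.305 in⁴.
For the y-axis: x̄ = 0.85689 in.
Repeating about the centroidal y-axis gives I_y = 4.6863 in⁴.

I_x ≈ 65.3 in⁴, I_y ≈ 4.69 in⁴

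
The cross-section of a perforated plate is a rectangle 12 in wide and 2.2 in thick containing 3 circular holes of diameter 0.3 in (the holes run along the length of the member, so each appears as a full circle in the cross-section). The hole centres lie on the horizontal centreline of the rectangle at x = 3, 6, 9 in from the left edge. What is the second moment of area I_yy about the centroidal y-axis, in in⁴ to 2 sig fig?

Decompose the section into non-overlapping parts with the origin at the bottom-left of its bounding rectangle.
Plate: 12 × 2.2, A = 26.4 in², x = 6 in, Ī = 316.8 in⁴.
Hole 1 (subtracted): ⌀0.3, A = 0.07069 in², x = 3 in, Ī = 0.0003976 in⁴.
Hole 2 (subtracted): ⌀0.3, A = 0.07069 in², x = 6 in, Ī = 0.0003976 in⁴.
Hole 3 (subtracted): ⌀0.3, A = 0.07069 in², x = 9 in, Ī = 0.0003976 in⁴.
By symmetry the centroid is at mid-width, x̄ = 6 in.
Transfer each piece to the centroidal y-axis using Ī + A·d² with d = x − 6:
  plate: d = 0 in → contributes +316.8 in⁴
  hole 1: d = -3 in → contributes −0.6366 in⁴
  hole 2: d = 0 in → contributes −0.0003976 in⁴
  hole 3: d = 3 in → contributes −0.6366 in⁴
Total I = 315.5 in⁴.

I_yy ≈ 320 in⁴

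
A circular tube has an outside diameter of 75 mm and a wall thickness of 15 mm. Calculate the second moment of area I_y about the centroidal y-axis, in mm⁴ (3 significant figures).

Break the section into simple shapes (no overlaps), measuring from the bottom-left corner of the bounding box.
Outer circle: ⌀75, A = 4417.9 mm², x = 37.5 mm, Ī = 1 553 156 mm⁴.
Bore (subtracted): ⌀45, A = 1590.4 mm², x = 37.5 mm, Ī = 201 289 mm⁴.
By symmetry the centroid is at mid-width, x̄ = 37.5 mm.
All pieces are centred on the centroidal y-axis, so I = ΣĪ (holes subtracted) = 1 351 867 mm⁴.

I_y ≈ 1.35 × 10⁶ mm⁴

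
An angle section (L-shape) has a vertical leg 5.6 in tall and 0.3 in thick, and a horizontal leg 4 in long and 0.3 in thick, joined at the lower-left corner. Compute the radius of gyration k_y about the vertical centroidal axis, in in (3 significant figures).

k_y ≈ 1.19 in

Split into non-overlapping primitives; take the origin at the lower-left of the bounding box.
Vertical leg: 0.3 × 5.6, A = 1.68 in², x = 0.15 in, Ī = 0.0126 in⁴.
Horizontal leg (remainder): 3.7 × 0.3, A = 1.11 in², x = 2.15 in, Ī = 1.2663 in⁴.
Centroid: x̄ = ΣA·x / ΣA = 0.9457 in.
Transfer each piece to the vertical centroidal axis using Ī + A·d² with d = x − 0.9457:
  vertical leg: d = -0.7957 in → contributes +1.0763 in⁴
  horizontal leg (remainder): d = 1.2043 in → contributes +2.8762 in⁴
Total I = 3.9525 in⁴.
Radius of gyration: k = √(I/A) = √(3.9525 / 2.79) = 1.1902 in.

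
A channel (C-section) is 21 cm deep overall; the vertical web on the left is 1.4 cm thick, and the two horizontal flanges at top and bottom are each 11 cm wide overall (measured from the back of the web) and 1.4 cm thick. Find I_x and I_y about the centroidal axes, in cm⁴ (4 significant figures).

Break the section into simple shapes (no overlaps), measuring from the bottom-left corner of the bounding box.
Web: 1.4 × 21, A = 29.4 cm², y = 10.5 cm, Ī = 1080.45 cm⁴.
Top flange (beyond web): 9.6 × 1.4, A = 13.44 cm², y = 20.3 cm, Ī = 2.1952 cm⁴.
Bottom flange (beyond web): 9.6 × 1.4, A = 13.44 cm², y = 0.7 cm, Ī = 2.1952 cm⁴.
By symmetry the centroid is at mid-height, ȳ = 10.5 cm.
Transfer each piece to the centroidal x-axis using Ī + A·d² with d = y − 10.5:
  web: d = 0 cm → contributes +1080.45 cm⁴
  top flange (beyond web): d = 9.8 cm → contributes +1292.97 cm⁴
  bottom flange (beyond web): d = -9.8 cm → contributes +1292.97 cm⁴
Total I = 3666.4 cm⁴.
For the y-axis: x̄ = 3.32687 cm.
Repeating about the centroidal y-axis gives I_y = 636.005 cm⁴.

I_x ≈ 3666 cm⁴, I_y ≈ 636.0 cm⁴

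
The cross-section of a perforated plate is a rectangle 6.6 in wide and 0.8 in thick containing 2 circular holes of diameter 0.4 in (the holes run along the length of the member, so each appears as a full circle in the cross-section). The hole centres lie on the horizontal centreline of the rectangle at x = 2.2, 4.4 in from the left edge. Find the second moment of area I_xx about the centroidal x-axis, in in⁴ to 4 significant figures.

Break the section into simple shapes (no overlaps), measuring from the bottom-left corner of the bounding box.
Plate: 6.6 × 0.8, A = 5.28 in², y = 0.4 in, Ī = 0.2816 in⁴.
Hole 1 (subtracted): ⌀0.4, A = 0.125664 in², y = 0.4 in, Ī = 0.00125664 in⁴.
Hole 2 (subtracted): ⌀0.4, A = 0.125664 in², y = 0.4 in, Ī = 0.00125664 in⁴.
By symmetry the centroid is at mid-height, ȳ = 0.4 in.
All pieces are centred on the centroidal x-axis, so I = ΣĪ (holes subtracted) = 0.279087 in⁴.

I_xx ≈ 0.2791 in⁴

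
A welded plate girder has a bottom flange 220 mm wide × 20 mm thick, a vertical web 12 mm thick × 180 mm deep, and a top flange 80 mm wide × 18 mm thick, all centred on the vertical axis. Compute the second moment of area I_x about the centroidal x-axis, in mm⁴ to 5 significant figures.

I_x ≈ 5.3072 × 10⁷ mm⁴

Break the section into simple shapes (no overlaps), measuring from the bottom-left corner of the bounding box.
Bottom plate: 220 × 20, A = 4 400 mm², y = 10 mm, Ī = 146666.7 mm⁴.
Web plate: 12 × 180, A = 2 160 mm², y = 110 mm, Ī = 5 832 000 mm⁴.
Top plate: 80 × 18, A = 1 440 mm², y = 209 mm, Ī = 38 880 mm⁴.
Centroid: ȳ = ΣA·y / ΣA = 72.82 mm.
Transfer each piece to the centroidal x-axis using Ī + A·d² with d = y − 72.82:
  bottom plate: d = -62.82 mm → contributes +17 510 617 mm⁴
  web plate: d = 37.18 mm → contributes +8 817 881 mm⁴
  top plate: d = 136.18 mm → contributes +26 743 669 mm⁴
Total I = 53 072 167 mm⁴.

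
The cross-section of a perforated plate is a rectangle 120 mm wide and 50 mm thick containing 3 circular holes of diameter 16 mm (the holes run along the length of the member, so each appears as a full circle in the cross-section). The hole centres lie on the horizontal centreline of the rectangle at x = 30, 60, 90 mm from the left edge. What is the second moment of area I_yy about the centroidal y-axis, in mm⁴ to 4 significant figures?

I_yy ≈ 6.828 × 10⁶ mm⁴

Break the section into simple shapes (no overlaps), measuring from the bottom-left corner of the bounding box.
Plate: 120 × 50, A = 6 000 mm², x = 60 mm, Ī = 7 200 000 mm⁴.
Hole 1 (subtracted): ⌀16, A = 201.062 mm², x = 30 mm, Ī = 3216.99 mm⁴.
Hole 2 (subtracted): ⌀16, A = 201.062 mm², x = 60 mm, Ī = 3216.99 mm⁴.
Hole 3 (subtracted): ⌀16, A = 201.062 mm², x = 90 mm, Ī = 3216.99 mm⁴.
By symmetry the centroid is at mid-width, x̄ = 60 mm.
Transfer each piece to the centroidal y-axis using Ī + A·d² with d = x − 60:
  plate: d = 0 mm → contributes +7 200 000 mm⁴
  hole 1: d = -30 mm → contributes −184 173 mm⁴
  hole 2: d = 0 mm → contributes −3216.99 mm⁴
  hole 3: d = 30 mm → contributes −184 173 mm⁴
Total I = 6 828 438 mm⁴.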